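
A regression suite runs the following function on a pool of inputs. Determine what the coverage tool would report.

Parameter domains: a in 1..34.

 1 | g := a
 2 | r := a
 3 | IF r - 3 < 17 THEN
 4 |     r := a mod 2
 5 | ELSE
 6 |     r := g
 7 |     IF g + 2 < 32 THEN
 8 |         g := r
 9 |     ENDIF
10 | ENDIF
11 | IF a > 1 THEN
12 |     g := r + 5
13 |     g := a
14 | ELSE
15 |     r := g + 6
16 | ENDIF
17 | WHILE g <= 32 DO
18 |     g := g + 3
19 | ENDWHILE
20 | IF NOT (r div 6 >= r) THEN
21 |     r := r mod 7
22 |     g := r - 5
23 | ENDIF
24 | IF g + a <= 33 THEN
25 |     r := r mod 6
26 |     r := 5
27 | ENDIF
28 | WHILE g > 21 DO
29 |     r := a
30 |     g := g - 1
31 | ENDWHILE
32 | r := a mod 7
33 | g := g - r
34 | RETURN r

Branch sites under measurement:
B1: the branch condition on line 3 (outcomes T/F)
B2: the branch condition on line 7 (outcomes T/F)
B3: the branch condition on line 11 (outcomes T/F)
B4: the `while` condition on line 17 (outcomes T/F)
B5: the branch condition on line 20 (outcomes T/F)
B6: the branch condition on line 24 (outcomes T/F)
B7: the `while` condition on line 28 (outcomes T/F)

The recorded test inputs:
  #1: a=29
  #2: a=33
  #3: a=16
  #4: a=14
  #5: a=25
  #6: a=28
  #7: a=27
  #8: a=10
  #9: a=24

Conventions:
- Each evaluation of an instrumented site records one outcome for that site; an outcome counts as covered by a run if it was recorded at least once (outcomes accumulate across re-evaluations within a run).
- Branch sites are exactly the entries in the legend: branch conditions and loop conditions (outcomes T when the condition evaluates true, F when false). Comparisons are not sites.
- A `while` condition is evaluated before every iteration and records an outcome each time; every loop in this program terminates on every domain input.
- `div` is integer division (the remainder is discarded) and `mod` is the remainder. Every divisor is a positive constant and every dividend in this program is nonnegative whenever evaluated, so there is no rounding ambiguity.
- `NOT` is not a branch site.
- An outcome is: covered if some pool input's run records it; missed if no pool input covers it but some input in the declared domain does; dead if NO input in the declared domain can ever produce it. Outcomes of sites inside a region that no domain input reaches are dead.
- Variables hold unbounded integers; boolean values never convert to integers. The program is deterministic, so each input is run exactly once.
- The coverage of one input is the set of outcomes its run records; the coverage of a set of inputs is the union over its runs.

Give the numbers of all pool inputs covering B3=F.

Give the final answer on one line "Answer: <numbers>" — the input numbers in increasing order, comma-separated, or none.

input #1 (a=29): does not record B3=F
input #2 (a=33): does not record B3=F
input #3 (a=16): does not record B3=F
input #4 (a=14): does not record B3=F
input #5 (a=25): does not record B3=F
input #6 (a=28): does not record B3=F
input #7 (a=27): does not record B3=F
input #8 (a=10): does not record B3=F
input #9 (a=24): does not record B3=F

Answer: none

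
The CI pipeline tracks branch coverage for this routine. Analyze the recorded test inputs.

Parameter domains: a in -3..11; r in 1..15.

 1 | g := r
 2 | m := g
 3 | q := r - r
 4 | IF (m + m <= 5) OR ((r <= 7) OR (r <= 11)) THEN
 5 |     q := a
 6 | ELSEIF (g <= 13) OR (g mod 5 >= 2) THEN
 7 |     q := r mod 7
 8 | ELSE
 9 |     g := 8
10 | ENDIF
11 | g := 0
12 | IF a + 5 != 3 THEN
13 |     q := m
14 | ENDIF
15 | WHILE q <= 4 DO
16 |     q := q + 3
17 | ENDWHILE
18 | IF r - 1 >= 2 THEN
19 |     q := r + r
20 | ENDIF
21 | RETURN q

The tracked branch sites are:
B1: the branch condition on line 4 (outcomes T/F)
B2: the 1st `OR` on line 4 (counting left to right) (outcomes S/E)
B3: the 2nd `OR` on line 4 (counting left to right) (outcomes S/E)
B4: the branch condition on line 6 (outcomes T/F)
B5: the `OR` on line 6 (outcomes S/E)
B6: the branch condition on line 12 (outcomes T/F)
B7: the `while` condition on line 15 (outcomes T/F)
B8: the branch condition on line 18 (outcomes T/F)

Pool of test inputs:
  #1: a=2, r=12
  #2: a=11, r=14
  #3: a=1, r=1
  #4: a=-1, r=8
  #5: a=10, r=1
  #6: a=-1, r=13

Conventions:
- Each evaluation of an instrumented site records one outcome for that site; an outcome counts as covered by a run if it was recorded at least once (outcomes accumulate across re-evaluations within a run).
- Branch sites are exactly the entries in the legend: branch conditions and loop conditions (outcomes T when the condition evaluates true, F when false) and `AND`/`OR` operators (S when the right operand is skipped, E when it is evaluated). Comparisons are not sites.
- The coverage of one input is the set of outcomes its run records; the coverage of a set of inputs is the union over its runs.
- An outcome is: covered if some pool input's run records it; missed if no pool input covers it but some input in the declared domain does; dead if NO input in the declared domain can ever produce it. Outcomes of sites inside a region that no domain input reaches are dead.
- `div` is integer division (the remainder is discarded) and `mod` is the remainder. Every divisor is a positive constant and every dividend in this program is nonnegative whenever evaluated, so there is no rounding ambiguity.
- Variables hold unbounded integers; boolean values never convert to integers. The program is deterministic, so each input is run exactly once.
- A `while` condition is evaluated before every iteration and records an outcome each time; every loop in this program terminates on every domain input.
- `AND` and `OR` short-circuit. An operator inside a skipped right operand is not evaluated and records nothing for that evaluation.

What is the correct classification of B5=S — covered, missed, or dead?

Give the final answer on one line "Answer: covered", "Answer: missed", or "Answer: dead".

B5=S is recorded by pool input(s) 1, 6 -> covered

Answer: covered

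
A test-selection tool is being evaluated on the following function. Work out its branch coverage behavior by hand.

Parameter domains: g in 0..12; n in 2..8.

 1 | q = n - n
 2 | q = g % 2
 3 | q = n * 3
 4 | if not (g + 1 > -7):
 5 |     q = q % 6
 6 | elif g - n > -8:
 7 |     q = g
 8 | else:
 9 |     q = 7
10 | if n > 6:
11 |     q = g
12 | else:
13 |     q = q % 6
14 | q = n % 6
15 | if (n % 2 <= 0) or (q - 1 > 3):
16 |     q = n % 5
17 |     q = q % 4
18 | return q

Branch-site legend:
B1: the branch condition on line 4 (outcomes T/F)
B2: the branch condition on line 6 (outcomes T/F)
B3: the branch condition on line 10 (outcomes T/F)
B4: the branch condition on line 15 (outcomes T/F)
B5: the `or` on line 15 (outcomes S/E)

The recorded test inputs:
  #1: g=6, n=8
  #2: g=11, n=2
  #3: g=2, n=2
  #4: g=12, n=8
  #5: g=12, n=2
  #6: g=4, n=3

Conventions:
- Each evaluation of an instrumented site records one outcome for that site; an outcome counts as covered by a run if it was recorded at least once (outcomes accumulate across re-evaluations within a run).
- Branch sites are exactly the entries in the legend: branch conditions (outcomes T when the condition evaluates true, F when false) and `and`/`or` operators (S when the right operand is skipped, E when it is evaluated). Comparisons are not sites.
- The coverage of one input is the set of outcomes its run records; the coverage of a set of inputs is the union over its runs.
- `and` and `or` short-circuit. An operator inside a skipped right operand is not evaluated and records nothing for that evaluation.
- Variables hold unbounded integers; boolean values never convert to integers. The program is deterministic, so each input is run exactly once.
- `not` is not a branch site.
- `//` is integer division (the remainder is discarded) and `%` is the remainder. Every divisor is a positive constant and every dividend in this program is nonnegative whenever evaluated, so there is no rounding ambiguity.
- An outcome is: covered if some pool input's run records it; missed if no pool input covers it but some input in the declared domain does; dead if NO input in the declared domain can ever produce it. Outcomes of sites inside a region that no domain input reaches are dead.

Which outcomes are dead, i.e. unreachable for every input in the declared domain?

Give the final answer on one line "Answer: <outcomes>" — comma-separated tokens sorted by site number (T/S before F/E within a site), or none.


running all 91 domain inputs and tallying outcomes:
  B1=T: unreachable across the whole domain -> dead
  reachable outcomes have witnesses, e.g. B1=F (e.g. g=0, n=2), B2=T (e.g. g=0, n=2), B2=F (e.g. g=0, n=8), B3=T (e.g. g=0, n=7)
Answer: B1=T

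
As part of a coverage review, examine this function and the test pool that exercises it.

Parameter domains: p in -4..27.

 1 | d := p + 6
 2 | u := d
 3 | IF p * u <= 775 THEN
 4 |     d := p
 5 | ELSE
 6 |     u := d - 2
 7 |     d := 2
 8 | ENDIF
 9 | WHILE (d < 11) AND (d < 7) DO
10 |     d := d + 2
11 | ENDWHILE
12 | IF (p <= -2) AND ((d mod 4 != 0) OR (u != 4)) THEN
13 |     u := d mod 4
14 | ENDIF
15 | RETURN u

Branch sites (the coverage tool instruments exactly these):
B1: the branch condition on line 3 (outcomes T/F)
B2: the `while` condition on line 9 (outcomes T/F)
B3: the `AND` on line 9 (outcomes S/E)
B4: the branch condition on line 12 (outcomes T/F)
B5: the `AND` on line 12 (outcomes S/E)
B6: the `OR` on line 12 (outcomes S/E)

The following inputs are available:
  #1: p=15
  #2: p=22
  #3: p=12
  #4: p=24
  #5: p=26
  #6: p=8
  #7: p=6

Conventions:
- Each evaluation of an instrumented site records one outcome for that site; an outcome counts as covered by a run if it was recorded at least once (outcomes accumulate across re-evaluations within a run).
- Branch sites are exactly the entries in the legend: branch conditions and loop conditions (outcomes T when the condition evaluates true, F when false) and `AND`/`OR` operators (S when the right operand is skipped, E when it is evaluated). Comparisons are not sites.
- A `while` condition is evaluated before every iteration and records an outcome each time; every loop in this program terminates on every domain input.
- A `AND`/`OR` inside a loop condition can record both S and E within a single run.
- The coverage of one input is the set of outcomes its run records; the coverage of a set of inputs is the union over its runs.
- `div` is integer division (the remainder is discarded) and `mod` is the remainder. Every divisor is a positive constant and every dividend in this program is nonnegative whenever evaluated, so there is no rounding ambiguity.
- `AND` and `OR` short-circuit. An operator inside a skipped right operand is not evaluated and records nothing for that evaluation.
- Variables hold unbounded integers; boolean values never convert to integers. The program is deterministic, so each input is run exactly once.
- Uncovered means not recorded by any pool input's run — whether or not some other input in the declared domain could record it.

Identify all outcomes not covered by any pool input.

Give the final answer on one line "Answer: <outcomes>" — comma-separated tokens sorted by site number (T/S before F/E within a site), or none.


#1 (p=15) -> B1->T, B3->S, B2->F, B5->S, B4->F; covered: B1=T, B2=F, B3=S, B4=F, B5=S
#2 (p=22) -> B1->T, B3->S, B2->F, B5->S, B4->F; covered: B1=T, B2=F, B3=S, B4=F, B5=S
#3 (p=12) -> B1->T, B3->S, B2->F, B5->S, B4->F; covered: B1=T, B2=F, B3=S, B4=F, B5=S
#4 (p=24) -> B1->T, B3->S, B2->F, B5->S, B4->F; covered: B1=T, B2=F, B3=S, B4=F, B5=S
#5 (p=26) -> B1->F, B3->E, B2->T, B3->E, B2->T, B3->E, B2->T, B3->E, B2->F, B5->S, B4->F; covered: B1=F, B2=T, B2=F, B3=E, B4=F, B5=S
#6 (p=8) -> B1->T, B3->E, B2->F, B5->S, B4->F; covered: B1=T, B2=F, B3=E, B4=F, B5=S
#7 (p=6) -> B1->T, B3->E, B2->T, B3->E, B2->F, B5->S, B4->F; covered: B1=T, B2=T, B2=F, B3=E, B4=F, B5=S
union over the pool: B1=T, B1=F, B2=T, B2=F, B3=S, B3=E, B4=F, B5=S
uncovered (4 of 12): B4=T, B5=E, B6=S, B6=E
Answer: B4=T, B5=E, B6=S, B6=E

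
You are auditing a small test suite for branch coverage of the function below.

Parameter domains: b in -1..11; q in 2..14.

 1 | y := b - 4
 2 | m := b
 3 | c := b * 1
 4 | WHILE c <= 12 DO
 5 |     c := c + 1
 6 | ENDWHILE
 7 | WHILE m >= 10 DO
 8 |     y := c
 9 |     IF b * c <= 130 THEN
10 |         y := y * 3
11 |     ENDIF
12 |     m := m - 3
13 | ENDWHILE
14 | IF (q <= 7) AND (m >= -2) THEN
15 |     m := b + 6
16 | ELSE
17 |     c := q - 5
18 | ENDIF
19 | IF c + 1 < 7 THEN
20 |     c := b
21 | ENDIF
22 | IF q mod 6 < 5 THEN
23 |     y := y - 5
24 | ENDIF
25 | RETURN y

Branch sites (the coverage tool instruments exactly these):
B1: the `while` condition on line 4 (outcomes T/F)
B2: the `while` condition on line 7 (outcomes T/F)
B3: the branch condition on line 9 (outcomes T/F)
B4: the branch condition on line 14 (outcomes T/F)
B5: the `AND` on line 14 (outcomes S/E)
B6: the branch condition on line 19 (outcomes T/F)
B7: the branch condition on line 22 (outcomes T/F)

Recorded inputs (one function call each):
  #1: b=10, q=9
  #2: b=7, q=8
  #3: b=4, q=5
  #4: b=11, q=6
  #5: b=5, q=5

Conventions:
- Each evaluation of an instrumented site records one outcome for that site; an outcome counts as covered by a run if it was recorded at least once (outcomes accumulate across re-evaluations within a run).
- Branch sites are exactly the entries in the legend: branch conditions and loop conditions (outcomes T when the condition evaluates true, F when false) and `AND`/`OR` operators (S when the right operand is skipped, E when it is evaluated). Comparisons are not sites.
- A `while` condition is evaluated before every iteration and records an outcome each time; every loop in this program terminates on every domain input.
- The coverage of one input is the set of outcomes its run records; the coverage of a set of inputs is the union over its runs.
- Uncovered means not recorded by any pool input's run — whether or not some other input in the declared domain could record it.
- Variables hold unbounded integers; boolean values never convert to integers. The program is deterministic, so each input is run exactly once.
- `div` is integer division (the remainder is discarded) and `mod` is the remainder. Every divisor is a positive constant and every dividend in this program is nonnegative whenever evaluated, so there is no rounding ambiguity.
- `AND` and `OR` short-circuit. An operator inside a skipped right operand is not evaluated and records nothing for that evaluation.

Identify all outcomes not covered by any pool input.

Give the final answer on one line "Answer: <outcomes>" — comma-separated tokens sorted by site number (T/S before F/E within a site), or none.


test 1 (b=10, q=9) fires B1->T, B1->T, B1->T, B1->F, B2->T, B3->T, B2->F, B5->S, B4->F, B6->T, B7->T; hits B1=T, B1=F, B2=T, B2=F, B3=T, B4=F, B5=S, B6=T, B7=T
test 2 (b=7, q=8) fires B1->T, B1->T, B1->T, B1->T, B1->T, B1->T, B1->F, B2->F, B5->S, B4->F, B6->T, B7->T; hits B1=T, B1=F, B2=F, B4=F, B5=S, B6=T, B7=T
test 3 (b=4, q=5) fires B1->T, B1->T, B1->T, B1->T, B1->T, B1->T, B1->T, B1->T, B1->T, B1->F, B2->F, B5->E, B4->T, B6->F, ...; hits B1=T, B1=F, B2=F, B4=T, B5=E, B6=F, B7=F
test 4 (b=11, q=6) fires B1->T, B1->T, B1->F, B2->T, B3->F, B2->F, B5->E, B4->T, B6->F, B7->T; hits B1=T, B1=F, B2=T, B2=F, B3=F, B4=T, B5=E, B6=F, B7=T
test 5 (b=5, q=5) fires B1->T, B1->T, B1->T, B1->T, B1->T, B1->T, B1->T, B1->T, B1->F, B2->F, B5->E, B4->T, B6->F, B7->F; hits B1=T, B1=F, B2=F, B4=T, B5=E, B6=F, B7=F
union over the pool: B1=T, B1=F, B2=T, B2=F, B3=T, B3=F, B4=T, B4=F, B5=S, B5=E, B6=T, B6=F, B7=T, B7=F
uncovered (0 of 14): none
Answer: none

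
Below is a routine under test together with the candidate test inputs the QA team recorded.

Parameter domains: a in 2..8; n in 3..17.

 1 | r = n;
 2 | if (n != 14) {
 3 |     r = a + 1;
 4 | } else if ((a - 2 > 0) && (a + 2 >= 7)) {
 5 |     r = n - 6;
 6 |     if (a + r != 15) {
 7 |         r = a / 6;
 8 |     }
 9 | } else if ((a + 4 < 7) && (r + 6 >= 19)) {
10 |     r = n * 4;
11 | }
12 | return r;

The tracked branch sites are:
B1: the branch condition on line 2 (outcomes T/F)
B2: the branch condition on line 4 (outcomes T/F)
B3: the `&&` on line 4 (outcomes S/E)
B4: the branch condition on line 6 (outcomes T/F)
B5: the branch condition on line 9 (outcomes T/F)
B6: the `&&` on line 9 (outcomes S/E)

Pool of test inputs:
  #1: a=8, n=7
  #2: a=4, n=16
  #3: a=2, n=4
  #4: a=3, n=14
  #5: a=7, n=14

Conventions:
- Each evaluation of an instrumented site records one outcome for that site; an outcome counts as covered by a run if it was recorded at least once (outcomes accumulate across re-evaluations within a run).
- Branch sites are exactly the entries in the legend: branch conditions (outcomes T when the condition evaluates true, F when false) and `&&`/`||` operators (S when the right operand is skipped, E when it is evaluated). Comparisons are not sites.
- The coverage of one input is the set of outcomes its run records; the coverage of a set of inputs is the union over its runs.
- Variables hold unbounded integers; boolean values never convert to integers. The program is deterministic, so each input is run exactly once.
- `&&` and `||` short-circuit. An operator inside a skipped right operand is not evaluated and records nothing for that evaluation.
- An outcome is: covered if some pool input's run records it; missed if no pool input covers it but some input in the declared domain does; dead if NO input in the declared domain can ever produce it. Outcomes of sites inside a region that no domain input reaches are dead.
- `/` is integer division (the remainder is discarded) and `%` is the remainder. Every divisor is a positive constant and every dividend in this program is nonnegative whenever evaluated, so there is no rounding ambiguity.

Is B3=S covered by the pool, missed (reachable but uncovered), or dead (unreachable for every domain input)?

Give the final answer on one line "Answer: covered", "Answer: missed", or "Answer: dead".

no pool input records B3=S
but domain input (a=2, n=14) does record it -> reachable, so missed

Answer: missed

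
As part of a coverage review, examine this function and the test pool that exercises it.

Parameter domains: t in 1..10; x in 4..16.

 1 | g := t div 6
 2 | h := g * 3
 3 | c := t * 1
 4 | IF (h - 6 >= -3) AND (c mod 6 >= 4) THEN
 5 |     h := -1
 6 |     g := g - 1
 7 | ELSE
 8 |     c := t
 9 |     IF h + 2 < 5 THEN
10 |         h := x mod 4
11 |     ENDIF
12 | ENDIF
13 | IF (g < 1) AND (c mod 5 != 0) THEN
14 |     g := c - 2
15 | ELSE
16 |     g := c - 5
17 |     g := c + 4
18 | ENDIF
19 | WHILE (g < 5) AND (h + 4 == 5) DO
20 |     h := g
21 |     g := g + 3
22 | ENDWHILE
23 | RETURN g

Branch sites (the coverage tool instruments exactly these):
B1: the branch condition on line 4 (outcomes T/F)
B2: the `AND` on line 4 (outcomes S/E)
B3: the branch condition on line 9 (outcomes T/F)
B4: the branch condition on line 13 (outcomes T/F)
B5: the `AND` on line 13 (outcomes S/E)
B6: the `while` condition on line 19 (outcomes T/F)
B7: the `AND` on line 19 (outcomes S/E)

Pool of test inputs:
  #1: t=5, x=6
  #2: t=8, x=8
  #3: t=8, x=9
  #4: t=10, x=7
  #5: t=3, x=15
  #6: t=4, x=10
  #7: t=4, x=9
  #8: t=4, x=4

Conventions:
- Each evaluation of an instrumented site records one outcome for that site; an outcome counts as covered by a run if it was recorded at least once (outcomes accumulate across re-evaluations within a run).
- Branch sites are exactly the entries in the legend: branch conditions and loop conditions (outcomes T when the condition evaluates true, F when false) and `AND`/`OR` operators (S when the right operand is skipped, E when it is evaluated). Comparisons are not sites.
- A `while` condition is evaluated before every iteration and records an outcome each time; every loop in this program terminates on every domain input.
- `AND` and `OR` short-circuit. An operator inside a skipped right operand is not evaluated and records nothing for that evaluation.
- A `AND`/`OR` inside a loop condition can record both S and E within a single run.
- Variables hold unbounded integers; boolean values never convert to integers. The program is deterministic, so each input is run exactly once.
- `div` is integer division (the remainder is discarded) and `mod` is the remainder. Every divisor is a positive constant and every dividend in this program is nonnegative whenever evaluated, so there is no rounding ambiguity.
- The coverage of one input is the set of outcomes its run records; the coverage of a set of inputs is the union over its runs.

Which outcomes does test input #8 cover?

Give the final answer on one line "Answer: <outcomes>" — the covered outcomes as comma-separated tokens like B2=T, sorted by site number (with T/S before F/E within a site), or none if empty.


Event log for input #8 (t=4, x=4):
  B2->S, B1->F, B3->T, B5->E, B4->T, B7->E, B6->F
as a set, this run covers: B1=F, B2=S, B3=T, B4=T, B5=E, B6=F, B7=E
Answer: B1=F, B2=S, B3=T, B4=T, B5=E, B6=F, B7=E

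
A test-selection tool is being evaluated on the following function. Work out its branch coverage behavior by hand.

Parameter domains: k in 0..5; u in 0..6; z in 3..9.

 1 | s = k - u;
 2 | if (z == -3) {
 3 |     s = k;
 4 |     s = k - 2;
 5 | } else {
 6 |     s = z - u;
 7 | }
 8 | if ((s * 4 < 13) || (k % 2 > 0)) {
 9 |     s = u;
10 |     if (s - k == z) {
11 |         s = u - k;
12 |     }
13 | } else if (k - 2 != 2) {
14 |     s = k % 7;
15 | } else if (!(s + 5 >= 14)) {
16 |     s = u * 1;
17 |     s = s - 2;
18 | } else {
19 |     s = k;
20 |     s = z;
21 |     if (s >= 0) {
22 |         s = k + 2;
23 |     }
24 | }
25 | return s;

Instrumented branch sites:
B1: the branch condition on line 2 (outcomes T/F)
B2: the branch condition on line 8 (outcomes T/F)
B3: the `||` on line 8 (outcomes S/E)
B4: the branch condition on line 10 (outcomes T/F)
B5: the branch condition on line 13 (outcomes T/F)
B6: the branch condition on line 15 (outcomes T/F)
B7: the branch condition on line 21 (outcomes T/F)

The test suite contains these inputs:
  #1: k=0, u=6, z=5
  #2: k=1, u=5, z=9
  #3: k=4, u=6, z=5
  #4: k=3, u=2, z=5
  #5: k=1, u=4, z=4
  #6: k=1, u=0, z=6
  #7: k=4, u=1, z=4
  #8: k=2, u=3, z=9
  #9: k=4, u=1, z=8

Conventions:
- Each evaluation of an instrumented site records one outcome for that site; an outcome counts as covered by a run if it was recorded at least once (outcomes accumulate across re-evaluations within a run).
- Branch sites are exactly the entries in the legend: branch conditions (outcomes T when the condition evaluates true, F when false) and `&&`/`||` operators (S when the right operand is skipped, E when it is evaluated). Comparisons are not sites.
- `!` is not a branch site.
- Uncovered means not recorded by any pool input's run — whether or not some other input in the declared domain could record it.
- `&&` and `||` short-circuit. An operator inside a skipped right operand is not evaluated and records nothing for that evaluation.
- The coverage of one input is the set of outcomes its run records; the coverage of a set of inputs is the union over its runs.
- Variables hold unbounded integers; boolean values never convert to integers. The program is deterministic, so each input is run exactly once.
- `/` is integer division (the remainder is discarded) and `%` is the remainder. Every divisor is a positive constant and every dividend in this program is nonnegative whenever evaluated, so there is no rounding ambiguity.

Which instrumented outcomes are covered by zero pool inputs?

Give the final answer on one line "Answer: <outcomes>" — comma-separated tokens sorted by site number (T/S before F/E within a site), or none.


test 1 (k=0, u=6, z=5) fires B1->F, B3->S, B2->T, B4->F; hits B1=F, B2=T, B3=S, B4=F
test 2 (k=1, u=5, z=9) fires B1->F, B3->E, B2->T, B4->F; hits B1=F, B2=T, B3=E, B4=F
test 3 (k=4, u=6, z=5) fires B1->F, B3->S, B2->T, B4->F; hits B1=F, B2=T, B3=S, B4=F
test 4 (k=3, u=2, z=5) fires B1->F, B3->S, B2->T, B4->F; hits B1=F, B2=T, B3=S, B4=F
test 5 (k=1, u=4, z=4) fires B1->F, B3->S, B2->T, B4->F; hits B1=F, B2=T, B3=S, B4=F
test 6 (k=1, u=0, z=6) fires B1->F, B3->E, B2->T, B4->F; hits B1=F, B2=T, B3=E, B4=F
test 7 (k=4, u=1, z=4) fires B1->F, B3->S, B2->T, B4->F; hits B1=F, B2=T, B3=S, B4=F
test 8 (k=2, u=3, z=9) fires B1->F, B3->E, B2->F, B5->T; hits B1=F, B2=F, B3=E, B5=T
test 9 (k=4, u=1, z=8) fires B1->F, B3->E, B2->F, B5->F, B6->T; hits B1=F, B2=F, B3=E, B5=F, B6=T
union over the pool: B1=F, B2=T, B2=F, B3=S, B3=E, B4=F, B5=T, B5=F, B6=T
uncovered (5 of 14): B1=T, B4=T, B6=F, B7=T, B7=F
Answer: B1=T, B4=T, B6=F, B7=T, B7=F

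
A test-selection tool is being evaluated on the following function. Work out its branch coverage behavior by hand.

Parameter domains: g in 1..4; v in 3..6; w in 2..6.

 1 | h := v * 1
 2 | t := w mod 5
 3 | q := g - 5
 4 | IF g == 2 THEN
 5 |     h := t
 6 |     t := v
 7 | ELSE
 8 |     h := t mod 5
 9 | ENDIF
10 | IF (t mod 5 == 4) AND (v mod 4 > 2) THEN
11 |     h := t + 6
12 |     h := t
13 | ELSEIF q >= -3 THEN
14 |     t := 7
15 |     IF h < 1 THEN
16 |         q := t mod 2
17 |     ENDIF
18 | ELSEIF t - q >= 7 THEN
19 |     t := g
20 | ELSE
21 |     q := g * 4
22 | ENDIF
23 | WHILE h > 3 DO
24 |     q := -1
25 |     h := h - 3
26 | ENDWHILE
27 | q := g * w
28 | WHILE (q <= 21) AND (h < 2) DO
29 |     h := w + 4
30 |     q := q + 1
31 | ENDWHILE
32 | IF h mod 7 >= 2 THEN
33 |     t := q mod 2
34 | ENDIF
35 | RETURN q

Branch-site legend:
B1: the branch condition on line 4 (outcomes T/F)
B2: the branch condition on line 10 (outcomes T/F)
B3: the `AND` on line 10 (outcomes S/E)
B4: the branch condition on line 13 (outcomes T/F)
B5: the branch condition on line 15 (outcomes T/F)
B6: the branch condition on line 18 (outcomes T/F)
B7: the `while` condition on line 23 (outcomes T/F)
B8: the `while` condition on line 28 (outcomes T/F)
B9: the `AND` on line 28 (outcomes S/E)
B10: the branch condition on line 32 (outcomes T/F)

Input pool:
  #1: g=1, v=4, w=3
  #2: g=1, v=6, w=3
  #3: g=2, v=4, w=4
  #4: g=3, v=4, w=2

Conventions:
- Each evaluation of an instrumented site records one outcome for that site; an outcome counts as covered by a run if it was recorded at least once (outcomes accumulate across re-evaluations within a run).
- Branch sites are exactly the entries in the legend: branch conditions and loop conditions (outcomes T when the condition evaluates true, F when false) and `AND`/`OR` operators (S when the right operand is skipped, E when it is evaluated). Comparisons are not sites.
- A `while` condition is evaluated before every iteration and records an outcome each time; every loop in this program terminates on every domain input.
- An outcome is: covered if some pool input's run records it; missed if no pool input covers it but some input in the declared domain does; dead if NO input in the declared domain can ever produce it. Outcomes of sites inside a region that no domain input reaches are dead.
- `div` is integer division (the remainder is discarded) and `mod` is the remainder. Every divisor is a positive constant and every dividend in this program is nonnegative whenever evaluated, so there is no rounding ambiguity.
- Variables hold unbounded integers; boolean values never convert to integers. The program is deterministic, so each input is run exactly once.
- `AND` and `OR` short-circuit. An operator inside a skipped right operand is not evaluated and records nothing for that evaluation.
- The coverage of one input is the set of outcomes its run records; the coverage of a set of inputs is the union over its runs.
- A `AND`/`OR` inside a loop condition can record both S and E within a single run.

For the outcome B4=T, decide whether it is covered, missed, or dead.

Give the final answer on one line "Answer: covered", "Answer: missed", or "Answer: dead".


B4=T is recorded by pool input(s) 3, 4 -> covered
Answer: covered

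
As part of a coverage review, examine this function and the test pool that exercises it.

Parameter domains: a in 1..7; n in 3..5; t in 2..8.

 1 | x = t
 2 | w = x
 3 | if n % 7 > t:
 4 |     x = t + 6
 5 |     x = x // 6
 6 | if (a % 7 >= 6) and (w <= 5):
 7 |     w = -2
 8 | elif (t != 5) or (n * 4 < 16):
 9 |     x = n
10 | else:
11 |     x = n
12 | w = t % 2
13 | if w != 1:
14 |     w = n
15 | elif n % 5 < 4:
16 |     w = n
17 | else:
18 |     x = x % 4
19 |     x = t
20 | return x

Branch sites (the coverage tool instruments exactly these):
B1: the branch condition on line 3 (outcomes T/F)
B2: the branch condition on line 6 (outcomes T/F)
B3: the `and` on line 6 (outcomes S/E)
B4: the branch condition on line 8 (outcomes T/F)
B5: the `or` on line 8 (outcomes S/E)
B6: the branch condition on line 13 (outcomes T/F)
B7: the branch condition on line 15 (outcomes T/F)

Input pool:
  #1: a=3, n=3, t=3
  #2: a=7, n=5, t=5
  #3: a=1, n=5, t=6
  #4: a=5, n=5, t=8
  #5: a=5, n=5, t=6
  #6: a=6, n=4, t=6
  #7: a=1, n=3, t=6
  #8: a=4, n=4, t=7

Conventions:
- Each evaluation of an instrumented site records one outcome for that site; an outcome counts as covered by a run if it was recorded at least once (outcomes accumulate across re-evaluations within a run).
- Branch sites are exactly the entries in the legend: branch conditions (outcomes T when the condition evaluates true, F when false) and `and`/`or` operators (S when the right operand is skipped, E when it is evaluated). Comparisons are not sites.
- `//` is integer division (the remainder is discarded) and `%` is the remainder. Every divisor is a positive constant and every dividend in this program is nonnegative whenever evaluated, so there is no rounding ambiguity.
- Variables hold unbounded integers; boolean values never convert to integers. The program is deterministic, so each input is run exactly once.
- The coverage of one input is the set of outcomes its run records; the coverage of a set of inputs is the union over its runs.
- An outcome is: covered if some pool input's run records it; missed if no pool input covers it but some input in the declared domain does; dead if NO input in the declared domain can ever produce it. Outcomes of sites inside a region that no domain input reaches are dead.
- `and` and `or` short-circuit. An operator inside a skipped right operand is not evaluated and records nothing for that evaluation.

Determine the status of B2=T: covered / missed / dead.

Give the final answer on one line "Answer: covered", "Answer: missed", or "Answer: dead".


no pool input records B2=T
but domain input (a=6, n=3, t=2) does record it -> reachable, so missed
Answer: missed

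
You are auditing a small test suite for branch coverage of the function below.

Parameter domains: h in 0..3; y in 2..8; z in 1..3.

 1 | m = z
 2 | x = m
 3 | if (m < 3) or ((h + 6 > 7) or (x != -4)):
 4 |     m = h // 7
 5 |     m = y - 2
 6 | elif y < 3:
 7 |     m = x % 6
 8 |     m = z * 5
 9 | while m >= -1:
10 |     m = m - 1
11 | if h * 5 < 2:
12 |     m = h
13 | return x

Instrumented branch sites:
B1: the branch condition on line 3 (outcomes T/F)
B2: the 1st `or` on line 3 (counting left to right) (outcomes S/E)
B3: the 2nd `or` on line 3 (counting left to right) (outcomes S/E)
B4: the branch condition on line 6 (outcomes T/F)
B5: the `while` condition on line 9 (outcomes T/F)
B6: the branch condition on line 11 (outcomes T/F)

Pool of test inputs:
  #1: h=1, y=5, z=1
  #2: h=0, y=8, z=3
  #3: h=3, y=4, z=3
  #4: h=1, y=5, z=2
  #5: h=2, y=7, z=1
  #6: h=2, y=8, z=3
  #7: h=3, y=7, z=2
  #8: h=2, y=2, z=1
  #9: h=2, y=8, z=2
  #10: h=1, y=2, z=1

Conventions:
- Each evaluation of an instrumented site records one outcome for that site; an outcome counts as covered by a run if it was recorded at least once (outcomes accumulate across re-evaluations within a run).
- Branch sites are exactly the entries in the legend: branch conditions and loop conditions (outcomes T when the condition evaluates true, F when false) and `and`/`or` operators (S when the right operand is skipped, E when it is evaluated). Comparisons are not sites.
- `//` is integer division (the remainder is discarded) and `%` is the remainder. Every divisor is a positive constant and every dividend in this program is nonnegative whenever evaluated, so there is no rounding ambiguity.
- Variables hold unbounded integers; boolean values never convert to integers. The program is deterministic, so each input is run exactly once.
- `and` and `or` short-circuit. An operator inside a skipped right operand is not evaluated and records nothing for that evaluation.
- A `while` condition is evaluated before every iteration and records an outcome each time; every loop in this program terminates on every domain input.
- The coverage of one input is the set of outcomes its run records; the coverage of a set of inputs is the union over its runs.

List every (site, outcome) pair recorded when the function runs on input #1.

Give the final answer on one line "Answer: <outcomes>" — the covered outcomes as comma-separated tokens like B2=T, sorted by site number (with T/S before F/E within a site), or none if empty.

Running input #1 (h=1, y=5, z=1), event by event:
  B2->S, B1->T, B5->T, B5->T, B5->T, B5->T, B5->T, B5->F, B6->F
collecting distinct outcomes: B1=T, B2=S, B5=T, B5=F, B6=F

Answer: B1=T, B2=S, B5=T, B5=F, B6=F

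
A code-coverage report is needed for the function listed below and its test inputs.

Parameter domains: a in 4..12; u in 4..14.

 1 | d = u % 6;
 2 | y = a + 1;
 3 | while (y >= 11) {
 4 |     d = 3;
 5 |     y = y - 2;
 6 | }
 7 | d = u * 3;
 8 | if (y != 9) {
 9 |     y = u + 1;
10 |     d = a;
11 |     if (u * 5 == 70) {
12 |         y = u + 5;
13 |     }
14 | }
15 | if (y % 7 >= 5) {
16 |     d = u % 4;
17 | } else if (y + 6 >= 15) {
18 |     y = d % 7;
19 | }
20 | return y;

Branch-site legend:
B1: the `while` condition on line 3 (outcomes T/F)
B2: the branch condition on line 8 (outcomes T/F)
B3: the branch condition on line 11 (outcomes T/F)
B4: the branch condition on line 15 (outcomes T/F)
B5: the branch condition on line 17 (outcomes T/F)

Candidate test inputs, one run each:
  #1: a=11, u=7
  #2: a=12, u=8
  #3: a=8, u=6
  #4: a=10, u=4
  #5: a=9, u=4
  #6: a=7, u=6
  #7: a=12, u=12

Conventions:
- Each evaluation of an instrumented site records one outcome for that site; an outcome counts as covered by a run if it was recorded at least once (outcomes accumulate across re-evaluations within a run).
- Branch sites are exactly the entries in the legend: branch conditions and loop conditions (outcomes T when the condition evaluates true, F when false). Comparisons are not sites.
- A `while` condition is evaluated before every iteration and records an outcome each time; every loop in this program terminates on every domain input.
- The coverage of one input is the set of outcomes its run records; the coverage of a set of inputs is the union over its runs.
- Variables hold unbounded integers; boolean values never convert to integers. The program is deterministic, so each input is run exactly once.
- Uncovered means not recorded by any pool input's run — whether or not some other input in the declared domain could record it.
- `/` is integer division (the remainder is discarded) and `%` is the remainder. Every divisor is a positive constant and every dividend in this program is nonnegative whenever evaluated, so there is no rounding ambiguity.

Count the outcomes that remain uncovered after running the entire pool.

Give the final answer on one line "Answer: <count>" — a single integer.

#1 (a=11, u=7) -> B1->T, B1->F, B2->T, B3->F, B4->F, B5->F; covered: B1=T, B1=F, B2=T, B3=F, B4=F, B5=F
#2 (a=12, u=8) -> B1->T, B1->T, B1->F, B2->F, B4->F, B5->T; covered: B1=T, B1=F, B2=F, B4=F, B5=T
#3 (a=8, u=6) -> B1->F, B2->F, B4->F, B5->T; covered: B1=F, B2=F, B4=F, B5=T
#4 (a=10, u=4) -> B1->T, B1->F, B2->F, B4->F, B5->T; covered: B1=T, B1=F, B2=F, B4=F, B5=T
#5 (a=9, u=4) -> B1->F, B2->T, B3->F, B4->T; covered: B1=F, B2=T, B3=F, B4=T
#6 (a=7, u=6) -> B1->F, B2->T, B3->F, B4->F, B5->F; covered: B1=F, B2=T, B3=F, B4=F, B5=F
#7 (a=12, u=12) -> B1->T, B1->T, B1->F, B2->F, B4->F, B5->T; covered: B1=T, B1=F, B2=F, B4=F, B5=T
union over the pool: B1=T, B1=F, B2=T, B2=F, B3=F, B4=T, B4=F, B5=T, B5=F
uncovered (1 of 10): B3=T

Answer: 1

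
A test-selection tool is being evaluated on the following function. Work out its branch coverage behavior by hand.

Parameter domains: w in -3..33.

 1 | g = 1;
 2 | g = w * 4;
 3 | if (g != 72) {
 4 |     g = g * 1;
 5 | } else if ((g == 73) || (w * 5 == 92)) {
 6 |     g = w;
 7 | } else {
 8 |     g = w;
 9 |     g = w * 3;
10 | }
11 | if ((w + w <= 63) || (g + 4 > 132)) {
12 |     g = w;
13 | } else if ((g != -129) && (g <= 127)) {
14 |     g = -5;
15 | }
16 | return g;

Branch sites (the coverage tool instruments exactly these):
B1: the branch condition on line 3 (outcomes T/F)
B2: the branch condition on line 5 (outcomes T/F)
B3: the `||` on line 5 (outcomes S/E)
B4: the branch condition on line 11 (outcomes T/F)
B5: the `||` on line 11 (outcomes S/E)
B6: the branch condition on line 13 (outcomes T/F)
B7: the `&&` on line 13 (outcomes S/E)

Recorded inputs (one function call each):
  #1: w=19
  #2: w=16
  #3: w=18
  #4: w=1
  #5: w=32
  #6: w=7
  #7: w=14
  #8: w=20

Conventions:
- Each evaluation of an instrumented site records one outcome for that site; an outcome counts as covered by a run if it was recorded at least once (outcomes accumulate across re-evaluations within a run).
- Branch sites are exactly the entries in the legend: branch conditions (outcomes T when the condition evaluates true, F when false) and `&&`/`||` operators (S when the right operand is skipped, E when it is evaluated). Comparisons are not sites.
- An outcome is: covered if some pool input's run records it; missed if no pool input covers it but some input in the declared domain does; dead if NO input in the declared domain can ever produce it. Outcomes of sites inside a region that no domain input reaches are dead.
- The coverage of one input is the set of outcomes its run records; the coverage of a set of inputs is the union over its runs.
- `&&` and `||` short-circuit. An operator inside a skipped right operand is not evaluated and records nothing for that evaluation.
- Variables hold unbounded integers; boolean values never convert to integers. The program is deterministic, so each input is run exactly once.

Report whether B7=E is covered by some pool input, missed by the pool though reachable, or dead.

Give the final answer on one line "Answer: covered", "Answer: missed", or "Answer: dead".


B7=E is recorded by pool input(s) 5 -> covered
Answer: covered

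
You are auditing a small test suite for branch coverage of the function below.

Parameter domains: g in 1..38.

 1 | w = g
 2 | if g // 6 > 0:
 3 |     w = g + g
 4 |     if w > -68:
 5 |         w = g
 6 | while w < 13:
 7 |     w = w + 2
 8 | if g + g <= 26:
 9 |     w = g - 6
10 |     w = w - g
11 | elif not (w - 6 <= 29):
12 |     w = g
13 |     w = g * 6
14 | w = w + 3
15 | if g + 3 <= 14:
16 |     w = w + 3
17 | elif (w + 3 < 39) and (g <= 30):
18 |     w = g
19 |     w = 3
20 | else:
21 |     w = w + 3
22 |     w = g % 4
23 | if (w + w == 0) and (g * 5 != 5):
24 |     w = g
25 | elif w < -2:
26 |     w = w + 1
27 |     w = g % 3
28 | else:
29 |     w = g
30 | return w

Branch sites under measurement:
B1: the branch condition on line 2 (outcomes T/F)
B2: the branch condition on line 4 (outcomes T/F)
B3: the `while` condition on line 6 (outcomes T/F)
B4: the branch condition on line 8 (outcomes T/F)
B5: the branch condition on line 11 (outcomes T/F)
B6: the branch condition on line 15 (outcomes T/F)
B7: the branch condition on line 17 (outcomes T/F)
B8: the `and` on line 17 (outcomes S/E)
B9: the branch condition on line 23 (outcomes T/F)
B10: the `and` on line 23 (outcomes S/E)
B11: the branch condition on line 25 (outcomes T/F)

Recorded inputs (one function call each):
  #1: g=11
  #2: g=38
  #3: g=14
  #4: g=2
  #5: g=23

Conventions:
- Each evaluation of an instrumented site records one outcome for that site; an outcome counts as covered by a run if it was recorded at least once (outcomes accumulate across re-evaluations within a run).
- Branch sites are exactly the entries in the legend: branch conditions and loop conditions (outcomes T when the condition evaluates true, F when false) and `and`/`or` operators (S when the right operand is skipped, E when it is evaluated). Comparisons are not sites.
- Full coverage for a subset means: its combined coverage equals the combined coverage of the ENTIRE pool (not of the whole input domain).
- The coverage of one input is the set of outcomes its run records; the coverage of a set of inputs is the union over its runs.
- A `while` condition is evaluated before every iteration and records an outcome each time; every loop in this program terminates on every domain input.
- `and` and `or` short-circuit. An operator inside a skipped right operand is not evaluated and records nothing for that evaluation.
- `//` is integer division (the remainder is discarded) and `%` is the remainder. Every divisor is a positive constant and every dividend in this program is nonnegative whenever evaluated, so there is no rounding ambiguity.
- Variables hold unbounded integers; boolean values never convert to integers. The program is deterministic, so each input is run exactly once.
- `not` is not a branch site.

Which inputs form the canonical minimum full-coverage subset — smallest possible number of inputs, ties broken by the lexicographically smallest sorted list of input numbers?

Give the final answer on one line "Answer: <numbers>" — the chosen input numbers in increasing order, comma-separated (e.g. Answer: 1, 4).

test 1 (g=11) hits B1=T, B2=T, B3=T, B3=F, B4=T, B6=T, B9=T, B10=E
test 2 (g=38) hits B1=T, B2=T, B3=F, B4=F, B5=T, B6=F, B7=F, B8=S, B9=F, B10=S, B11=F
test 3 (g=14) hits B1=T, B2=T, B3=F, B4=F, B5=F, B6=F, B7=T, B8=E, B9=F, B10=S, B11=F
test 4 (g=2) hits B1=F, B3=T, B3=F, B4=T, B6=T, B9=T, B10=E
test 5 (g=23) hits B1=T, B2=T, B3=F, B4=F, B5=F, B6=F, B7=T, B8=E, B9=F, B10=S, B11=F
together the pool reaches 20 outcomes: B1=T, B1=F, B2=T, B3=T, B3=F, B4=T, B4=F, B5=T, B5=F, B6=T, B6=F, B7=T, B7=F, B8=S, B8=E, B9=T, B9=F, B10=S, B10=E, B11=F
checked all size-1 subsets: none covers 20 outcomes (max 11/20)
checked all size-2 subsets: none covers 20 outcomes (max 17/20)
inputs {2, 3, 4} (size 3) cover everything; no size-3 subset with a lexicographically smaller index list covers all 20

Answer: 2, 3, 4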